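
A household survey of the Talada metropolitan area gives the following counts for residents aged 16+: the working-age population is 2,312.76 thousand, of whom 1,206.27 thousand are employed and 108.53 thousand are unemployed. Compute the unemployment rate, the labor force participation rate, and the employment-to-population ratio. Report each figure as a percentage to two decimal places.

Unemployment rate ≈ 8.25%; labor force participation rate ≈ 56.85%; employment-population ratio ≈ 52.16%.

Labor force = employed + unemployed = 1,206.27 + 108.53 = 1,314.80 thousand.
Unemployment rate = 108.53 / 1,314.80 = 8.25%.
Labor force participation rate = 1,314.80 / 2,312.76 = 56.85%.
Employment-population ratio = 1,206.27 / 2,312.76 = 52.16%.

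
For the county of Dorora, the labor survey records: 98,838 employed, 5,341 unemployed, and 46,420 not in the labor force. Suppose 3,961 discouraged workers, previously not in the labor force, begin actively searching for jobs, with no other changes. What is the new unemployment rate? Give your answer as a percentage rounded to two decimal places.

New unemployment rate ≈ 8.60%.

Initially, labor force = 98,838 + 5,341 = 104,179, so u = 5,341/104,179 = 5.13%.
After the change, unemployed and labor force both rise by 3,961 → E = 98,838, U = 9,302, labor force = 108,140.
New unemployment rate = 9,302 / 108,140 = 8.60%.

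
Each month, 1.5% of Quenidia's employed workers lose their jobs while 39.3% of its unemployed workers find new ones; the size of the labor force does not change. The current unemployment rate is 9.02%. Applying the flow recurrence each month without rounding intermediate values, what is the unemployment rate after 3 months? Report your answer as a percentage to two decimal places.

Unemployment rate after three months ≈ 4.79%.

With a fixed labor force, u_{t+1} = u_t + s·(1−u_t) − f·u_t = u_t·(1−s−f) + s.
Here 1−s−f = 0.592 and s = 0.015.
u_1 = 0.090200 × 0.592 + 0.015 = 0.068398.
u_2 = 0.068398 × 0.592 + 0.015 = 0.055492.
u_3 = 0.055492 × 0.592 + 0.015 = 0.047851.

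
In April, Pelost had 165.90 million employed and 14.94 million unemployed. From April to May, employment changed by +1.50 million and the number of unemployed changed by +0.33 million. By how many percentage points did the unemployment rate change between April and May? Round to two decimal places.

The unemployment rate changed by +0.10 percentage points.

April: labor force = 165.90 + 14.94 = 180.84; u = 14.94/180.84 = 8.26%.
May: labor force = 167.40 + 15.27 = 182.67; u = 15.27/182.67 = 8.36%.
Change = 8.36% − 8.26% = +0.10 pp.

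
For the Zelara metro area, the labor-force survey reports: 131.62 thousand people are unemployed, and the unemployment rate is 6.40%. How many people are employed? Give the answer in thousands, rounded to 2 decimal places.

About 1,924.94 thousand are employed.

Labor force = U / u = 131.62 / 0.0640 ≈ 2,056.56 thousand.
Employed = labor force − unemployed = 2,056.56 − 131.62 = 1,924.94 thousand.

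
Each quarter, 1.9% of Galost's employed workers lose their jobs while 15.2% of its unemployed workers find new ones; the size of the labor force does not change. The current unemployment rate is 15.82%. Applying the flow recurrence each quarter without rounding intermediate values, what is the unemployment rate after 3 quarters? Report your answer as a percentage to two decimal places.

Unemployment rate after three quarters ≈ 13.79%.

With a fixed labor force, u_{t+1} = u_t + s·(1−u_t) − f·u_t = u_t·(1−s−f) + s.
Here 1−s−f = 0.829 and s = 0.019.
u_1 = 0.158200 × 0.829 + 0.019 = 0.150148.
u_2 = 0.150148 × 0.829 + 0.019 = 0.143473.
u_3 = 0.143473 × 0.829 + 0.019 = 0.137939.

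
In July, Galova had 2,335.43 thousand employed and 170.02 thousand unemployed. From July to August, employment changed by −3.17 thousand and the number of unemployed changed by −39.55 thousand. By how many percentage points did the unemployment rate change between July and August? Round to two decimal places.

The unemployment rate changed by −1.49 percentage points.

July: labor force = 2,335.43 + 170.02 = 2,505.45; u = 170.02/2,505.45 = 6.79%.
August: labor force = 2,332.26 + 130.47 = 2,462.73; u = 130.47/2,462.73 = 5.30%.
Change = 5.30% − 6.79% = −1.49 pp.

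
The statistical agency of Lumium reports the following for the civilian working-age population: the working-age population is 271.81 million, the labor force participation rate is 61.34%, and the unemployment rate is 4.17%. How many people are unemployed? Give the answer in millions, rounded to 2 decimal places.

Labor force = 0.6134 × 271.81 = 166.73 million.
Unemployed = 0.0417 × 166.73 ≈ 6.95 million.

About 6.95 million are unemployed.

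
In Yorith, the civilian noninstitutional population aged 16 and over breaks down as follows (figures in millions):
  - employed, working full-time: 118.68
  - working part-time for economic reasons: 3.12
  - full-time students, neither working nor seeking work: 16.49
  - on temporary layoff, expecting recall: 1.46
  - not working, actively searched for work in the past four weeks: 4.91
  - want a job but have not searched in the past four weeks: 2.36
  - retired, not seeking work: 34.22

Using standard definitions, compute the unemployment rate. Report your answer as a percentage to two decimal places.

Unemployment rate ≈ 4.97%.

Employed = 118.68 + 3.12 = 121.80 million (anyone who worked, including part-time for economic reasons, counts as employed).
Unemployed = 1.46 + 4.91 = 6.37 million (jobless and actively searching, or on temporary layoff).
Labor force = 121.80 + 6.37 = 128.17 million.
Unemployment rate = 6.37 / 128.17 = 4.97%.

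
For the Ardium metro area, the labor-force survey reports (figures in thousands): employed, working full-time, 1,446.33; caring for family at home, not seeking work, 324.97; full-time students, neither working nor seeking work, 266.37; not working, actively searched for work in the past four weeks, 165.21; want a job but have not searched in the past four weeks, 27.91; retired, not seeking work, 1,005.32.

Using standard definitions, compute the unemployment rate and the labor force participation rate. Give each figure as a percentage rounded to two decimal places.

Employed = 1,446.33 thousand.
Unemployed = 165.21 thousand.
Labor force = 1,446.33 + 165.21 = 1,611.54 thousand.
Not in labor force = 324.97 + 266.37 + 27.91 + 1,005.32 = 1,624.57 thousand (those not working and not actively searching are outside the labor force — including those who want a job but have given up searching).
Civilian working-age population = 1,611.54 + 1,624.57 = 3,236.11 thousand.
Unemployment rate = 165.21 / 1,611.54 = 10.25%.
Labor force participation rate = 1,611.54 / 3,236.11 = 49.80%.

Unemployment rate ≈ 10.25%; labor force participation rate ≈ 49.80%.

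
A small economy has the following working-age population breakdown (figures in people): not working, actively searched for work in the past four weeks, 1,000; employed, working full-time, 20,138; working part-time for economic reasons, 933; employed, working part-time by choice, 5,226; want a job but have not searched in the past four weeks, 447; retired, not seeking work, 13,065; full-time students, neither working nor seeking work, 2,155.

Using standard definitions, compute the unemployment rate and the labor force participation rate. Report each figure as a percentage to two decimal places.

Unemployment rate ≈ 3.66%; labor force participation rate ≈ 63.53%.

Employed = 20,138 + 933 + 5,226 = 26,297 (anyone who worked, including part-time for economic reasons, counts as employed).
Unemployed = 1,000.
Labor force = 26,297 + 1,000 = 27,297.
Not in labor force = 447 + 13,065 + 2,155 = 15,667 (those not working and not actively searching are outside the labor force — including those who want a job but have given up searching).
Civilian working-age population = 27,297 + 15,667 = 42,964.
Unemployment rate = 1,000 / 27,297 = 3.66%.
Labor force participation rate = 27,297 / 42,964 = 63.53%.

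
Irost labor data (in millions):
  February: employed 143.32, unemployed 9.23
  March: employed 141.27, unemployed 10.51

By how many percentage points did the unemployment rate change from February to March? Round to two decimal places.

The unemployment rate changed by +0.87 percentage points.

February: labor force = 143.32 + 9.23 = 152.55; u = 9.23/152.55 = 6.05%.
March: labor force = 141.27 + 10.51 = 151.78; u = 10.51/151.78 = 6.92%.
Change = 6.92% − 6.05% = +0.87 pp.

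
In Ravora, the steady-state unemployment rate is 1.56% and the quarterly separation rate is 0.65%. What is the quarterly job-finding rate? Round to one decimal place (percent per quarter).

From u* = s/(s+f): f = s·(1−u)/u.
f = 0.65 × (1 − 0.0156) / 0.0156 = 0.6399 / 0.0156 ≈ 41.0% per quarter.

Job-finding rate ≈ 41.0% per quarter.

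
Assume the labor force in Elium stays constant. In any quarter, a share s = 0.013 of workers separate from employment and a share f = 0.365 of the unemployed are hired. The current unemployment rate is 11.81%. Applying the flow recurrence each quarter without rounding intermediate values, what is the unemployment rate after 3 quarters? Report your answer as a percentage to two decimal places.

With a fixed labor force, u_{t+1} = u_t + s·(1−u_t) − f·u_t = u_t·(1−s−f) + s.
Here 1−s−f = 0.622 and s = 0.013.
u_1 = 0.118100 × 0.622 + 0.013 = 0.086458.
u_2 = 0.086458 × 0.622 + 0.013 = 0.066777.
u_3 = 0.066777 × 0.622 + 0.013 = 0.054535.

Unemployment rate after three quarters ≈ 5.45%.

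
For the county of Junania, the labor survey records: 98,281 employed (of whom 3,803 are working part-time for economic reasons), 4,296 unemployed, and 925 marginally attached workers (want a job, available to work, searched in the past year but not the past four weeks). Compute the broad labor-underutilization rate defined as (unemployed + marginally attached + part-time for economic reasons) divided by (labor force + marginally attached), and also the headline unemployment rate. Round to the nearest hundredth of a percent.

Labor force = 98,281 + 4,296 = 102,577.
Numerator = 4,296 + 925 + 3,803 = 9,024.
Denominator = 102,577 + 925 = 103,502.
Broad rate = 9,024 / 103,502 = 8.72%.
Headline unemployment rate = 4,296 / 102,577 = 4.19%.

Broad underutilization rate ≈ 8.72%; headline unemployment rate ≈ 4.19%.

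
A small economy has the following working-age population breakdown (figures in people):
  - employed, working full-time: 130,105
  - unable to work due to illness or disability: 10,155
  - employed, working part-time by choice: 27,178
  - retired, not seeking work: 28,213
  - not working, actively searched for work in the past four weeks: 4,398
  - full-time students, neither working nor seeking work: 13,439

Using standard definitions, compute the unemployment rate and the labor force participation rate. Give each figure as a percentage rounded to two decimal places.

Employed = 130,105 + 27,178 = 157,283.
Unemployed = 4,398.
Labor force = 157,283 + 4,398 = 161,681.
Not in labor force = 10,155 + 28,213 + 13,439 = 51,807 (those not working and not actively searching are outside the labor force).
Civilian working-age population = 161,681 + 51,807 = 213,488.
Unemployment rate = 4,398 / 161,681 = 2.72%.
Labor force participation rate = 161,681 / 213,488 = 75.73%.

Unemployment rate ≈ 2.72%; labor force participation rate ≈ 75.73%.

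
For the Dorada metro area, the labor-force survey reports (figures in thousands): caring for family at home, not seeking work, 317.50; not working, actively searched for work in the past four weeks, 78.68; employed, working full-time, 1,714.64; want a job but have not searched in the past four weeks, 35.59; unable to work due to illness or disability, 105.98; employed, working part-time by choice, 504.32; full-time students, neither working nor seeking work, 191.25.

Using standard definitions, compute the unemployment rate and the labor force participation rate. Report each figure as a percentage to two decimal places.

Unemployment rate ≈ 3.42%; labor force participation rate ≈ 77.94%.

Employed = 1,714.64 + 504.32 = 2,218.96 thousand.
Unemployed = 78.68 thousand.
Labor force = 2,218.96 + 78.68 = 2,297.64 thousand.
Not in labor force = 317.50 + 35.59 + 105.98 + 191.25 = 650.32 thousand (those not working and not actively searching are outside the labor force — including those who want a job but have given up searching).
Civilian working-age population = 2,297.64 + 650.32 = 2,947.96 thousand.
Unemployment rate = 78.68 / 2,297.64 = 3.42%.
Labor force participation rate = 2,297.64 / 2,947.96 = 77.94%.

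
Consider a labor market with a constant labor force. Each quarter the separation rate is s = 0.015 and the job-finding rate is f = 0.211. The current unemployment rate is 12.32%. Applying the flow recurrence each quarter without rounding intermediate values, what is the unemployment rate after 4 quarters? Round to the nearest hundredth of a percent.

Unemployment rate after four quarters ≈ 8.68%.

With a fixed labor force, u_{t+1} = u_t + s·(1−u_t) − f·u_t = u_t·(1−s−f) + s.
Here 1−s−f = 0.774 and s = 0.015.
u_1 = 0.123200 × 0.774 + 0.015 = 0.110357.
u_2 = 0.110357 × 0.774 + 0.015 = 0.100416.
u_3 = 0.100416 × 0.774 + 0.015 = 0.092722.
u_4 = 0.092722 × 0.774 + 0.015 = 0.086767.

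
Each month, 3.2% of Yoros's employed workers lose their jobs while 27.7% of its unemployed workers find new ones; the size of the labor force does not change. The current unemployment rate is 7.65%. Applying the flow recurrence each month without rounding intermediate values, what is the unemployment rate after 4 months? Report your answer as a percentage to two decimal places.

Unemployment rate after four months ≈ 9.74%.

With a fixed labor force, u_{t+1} = u_t + s·(1−u_t) − f·u_t = u_t·(1−s−f) + s.
Here 1−s−f = 0.691 and s = 0.032.
u_1 = 0.076500 × 0.691 + 0.032 = 0.084861.
u_2 = 0.084861 × 0.691 + 0.032 = 0.090639.
u_3 = 0.090639 × 0.691 + 0.032 = 0.094632.
u_4 = 0.094632 × 0.691 + 0.032 = 0.097391.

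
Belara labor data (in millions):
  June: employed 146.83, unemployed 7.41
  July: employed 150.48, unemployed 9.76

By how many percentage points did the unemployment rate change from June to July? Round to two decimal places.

The unemployment rate changed by +1.29 percentage points.

June: labor force = 146.83 + 7.41 = 154.24; u = 7.41/154.24 = 4.80%.
July: labor force = 150.48 + 9.76 = 160.24; u = 9.76/160.24 = 6.09%.
Change = 6.09% − 4.80% = +1.29 pp.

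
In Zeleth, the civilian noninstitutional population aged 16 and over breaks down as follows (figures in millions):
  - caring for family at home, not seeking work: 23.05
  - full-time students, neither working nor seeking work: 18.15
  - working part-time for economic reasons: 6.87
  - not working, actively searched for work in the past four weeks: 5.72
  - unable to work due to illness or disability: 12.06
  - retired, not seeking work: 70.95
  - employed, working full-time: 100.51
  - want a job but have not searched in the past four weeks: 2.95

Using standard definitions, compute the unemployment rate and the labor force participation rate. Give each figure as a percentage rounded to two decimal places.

Employed = 6.87 + 100.51 = 107.38 million (anyone who worked, including part-time for economic reasons, counts as employed).
Unemployed = 5.72 million.
Labor force = 107.38 + 5.72 = 113.10 million.
Not in labor force = 23.05 + 18.15 + 12.06 + 70.95 + 2.95 = 127.16 million (those not working and not actively searching are outside the labor force — including those who want a job but have given up searching).
Civilian working-age population = 113.10 + 127.16 = 240.26 million.
Unemployment rate = 5.72 / 113.10 = 5.06%.
Labor force participation rate = 113.10 / 240.26 = 47.07%.

Unemployment rate ≈ 5.06%; labor force participation rate ≈ 47.07%.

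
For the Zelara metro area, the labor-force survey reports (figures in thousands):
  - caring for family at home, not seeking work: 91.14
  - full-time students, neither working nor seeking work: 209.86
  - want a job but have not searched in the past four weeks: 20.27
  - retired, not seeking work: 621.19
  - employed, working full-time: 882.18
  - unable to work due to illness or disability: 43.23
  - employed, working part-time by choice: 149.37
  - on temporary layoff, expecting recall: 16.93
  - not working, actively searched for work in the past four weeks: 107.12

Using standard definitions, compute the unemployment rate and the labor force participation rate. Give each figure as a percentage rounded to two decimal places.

Unemployment rate ≈ 10.73%; labor force participation rate ≈ 53.97%.

Employed = 882.18 + 149.37 = 1,031.55 thousand.
Unemployed = 16.93 + 107.12 = 124.05 thousand (jobless and actively searching, or on temporary layoff).
Labor force = 1,031.55 + 124.05 = 1,155.60 thousand.
Not in labor force = 91.14 + 209.86 + 20.27 + 621.19 + 43.23 = 985.69 thousand (those not working and not actively searching are outside the labor force — including those who want a job but have given up searching).
Civilian working-age population = 1,155.60 + 985.69 = 2,141.29 thousand.
Unemployment rate = 124.05 / 1,155.60 = 10.73%.
Labor force participation rate = 1,155.60 / 2,141.29 = 53.97%.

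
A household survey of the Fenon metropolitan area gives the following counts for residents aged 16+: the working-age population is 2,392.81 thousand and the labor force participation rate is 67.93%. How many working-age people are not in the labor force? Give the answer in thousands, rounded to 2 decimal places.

About 767.37 thousand are not in the labor force.

Share not in the labor force = 1 − 0.6793 = 0.3207.
Not in labor force = 0.3207 × 2,392.81 ≈ 767.37 thousand.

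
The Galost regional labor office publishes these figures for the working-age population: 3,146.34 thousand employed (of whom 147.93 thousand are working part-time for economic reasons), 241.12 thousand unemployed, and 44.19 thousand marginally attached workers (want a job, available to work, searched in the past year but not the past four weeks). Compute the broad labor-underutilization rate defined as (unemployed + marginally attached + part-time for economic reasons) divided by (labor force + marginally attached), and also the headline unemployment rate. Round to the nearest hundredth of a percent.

Labor force = 3,146.34 + 241.12 = 3,387.46 thousand.
Numerator = 241.12 + 44.19 + 147.93 = 433.24 thousand.
Denominator = 3,387.46 + 44.19 = 3,431.65 thousand.
Broad rate = 433.24 / 3,431.65 = 12.62%.
Headline unemployment rate = 241.12 / 3,387.46 = 7.12%.

Broad underutilization rate ≈ 12.62%; headline unemployment rate ≈ 7.12%.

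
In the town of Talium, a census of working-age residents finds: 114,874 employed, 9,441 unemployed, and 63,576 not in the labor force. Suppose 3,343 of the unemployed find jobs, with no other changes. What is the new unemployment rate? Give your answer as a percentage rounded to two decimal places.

Initially, labor force = 114,874 + 9,441 = 124,315, so u = 9,441/124,315 = 7.59%.
After the change, unemployed falls and employed rises by 3,343; labor force unchanged → E = 118,217, U = 6,098, labor force = 124,315.
New unemployment rate = 6,098 / 124,315 = 4.91%.

New unemployment rate ≈ 4.91%.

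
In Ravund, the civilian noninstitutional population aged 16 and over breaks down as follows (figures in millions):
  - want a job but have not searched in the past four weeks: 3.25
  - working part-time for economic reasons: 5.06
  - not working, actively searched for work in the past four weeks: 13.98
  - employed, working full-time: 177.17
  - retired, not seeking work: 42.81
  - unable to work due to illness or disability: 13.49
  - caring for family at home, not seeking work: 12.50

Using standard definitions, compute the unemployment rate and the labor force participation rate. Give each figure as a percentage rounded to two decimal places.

Unemployment rate ≈ 7.13%; labor force participation rate ≈ 73.14%.

Employed = 5.06 + 177.17 = 182.23 million (anyone who worked, including part-time for economic reasons, counts as employed).
Unemployed = 13.98 million.
Labor force = 182.23 + 13.98 = 196.21 million.
Not in labor force = 3.25 + 42.81 + 13.49 + 12.50 = 72.05 million (those not working and not actively searching are outside the labor force — including those who want a job but have given up searching).
Civilian working-age population = 196.21 + 72.05 = 268.26 million.
Unemployment rate = 13.98 / 196.21 = 7.13%.
Labor force participation rate = 196.21 / 268.26 = 73.14%.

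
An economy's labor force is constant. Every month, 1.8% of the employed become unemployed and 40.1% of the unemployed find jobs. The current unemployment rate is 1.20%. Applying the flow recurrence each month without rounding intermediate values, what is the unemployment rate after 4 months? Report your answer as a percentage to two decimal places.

With a fixed labor force, u_{t+1} = u_t + s·(1−u_t) − f·u_t = u_t·(1−s−f) + s.
Here 1−s−f = 0.581 and s = 0.018.
u_1 = 0.012000 × 0.581 + 0.018 = 0.024972.
u_2 = 0.024972 × 0.581 + 0.018 = 0.032509.
u_3 = 0.032509 × 0.581 + 0.018 = 0.036888.
u_4 = 0.036888 × 0.581 + 0.018 = 0.039432.

Unemployment rate after four months ≈ 3.94%.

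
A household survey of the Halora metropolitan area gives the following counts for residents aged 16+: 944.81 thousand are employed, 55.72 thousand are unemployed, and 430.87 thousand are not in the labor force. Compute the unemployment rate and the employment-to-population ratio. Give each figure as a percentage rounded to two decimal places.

Labor force = employed + unemployed = 944.81 + 55.72 = 1,000.53 thousand.
Working-age population = 1,000.53 + 430.87 = 1,431.40 thousand.
Unemployment rate = 55.72 / 1,000.53 = 5.57%.
Employment-population ratio = 944.81 / 1,431.40 = 66.01%.

Unemployment rate ≈ 5.57%; employment-population ratio ≈ 66.01%.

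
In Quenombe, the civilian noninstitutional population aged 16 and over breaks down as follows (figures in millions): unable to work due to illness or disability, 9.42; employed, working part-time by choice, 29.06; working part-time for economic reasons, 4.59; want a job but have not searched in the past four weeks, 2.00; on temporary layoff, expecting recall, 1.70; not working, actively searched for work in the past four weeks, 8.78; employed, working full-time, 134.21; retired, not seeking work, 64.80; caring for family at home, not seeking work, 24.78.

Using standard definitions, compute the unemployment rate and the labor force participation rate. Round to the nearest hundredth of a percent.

Unemployment rate ≈ 5.88%; labor force participation rate ≈ 63.84%.

Employed = 29.06 + 4.59 + 134.21 = 167.86 million (anyone who worked, including part-time for economic reasons, counts as employed).
Unemployed = 1.70 + 8.78 = 10.48 million (jobless and actively searching, or on temporary layoff).
Labor force = 167.86 + 10.48 = 178.34 million.
Not in labor force = 9.42 + 2.00 + 64.80 + 24.78 = 101.00 million (those not working and not actively searching are outside the labor force — including those who want a job but have given up searching).
Civilian working-age population = 178.34 + 101.00 = 279.34 million.
Unemployment rate = 10.48 / 178.34 = 5.88%.
Labor force participation rate = 178.34 / 279.34 = 63.84%.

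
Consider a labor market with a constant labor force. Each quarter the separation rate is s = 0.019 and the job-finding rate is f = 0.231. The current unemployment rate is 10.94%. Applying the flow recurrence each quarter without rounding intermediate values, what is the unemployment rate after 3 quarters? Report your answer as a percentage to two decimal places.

With a fixed labor force, u_{t+1} = u_t + s·(1−u_t) − f·u_t = u_t·(1−s−f) + s.
Here 1−s−f = 0.750 and s = 0.019.
u_1 = 0.109400 × 0.750 + 0.019 = 0.101050.
u_2 = 0.101050 × 0.750 + 0.019 = 0.094788.
u_3 = 0.094788 × 0.750 + 0.019 = 0.090091.

Unemployment rate after three quarters ≈ 9.01%.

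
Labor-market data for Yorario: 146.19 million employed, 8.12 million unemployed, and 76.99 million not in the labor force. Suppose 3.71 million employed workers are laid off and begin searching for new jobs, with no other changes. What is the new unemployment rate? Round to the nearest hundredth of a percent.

Initially, labor force = 146.19 + 8.12 = 154.31 million, so u = 8.12/154.31 = 5.26%.
After the change, employed falls and unemployed rises by 3.71; labor force unchanged → E = 142.48, U = 11.83, labor force = 154.31 million.
New unemployment rate = 11.83 / 154.31 = 7.67%.

New unemployment rate ≈ 7.67%.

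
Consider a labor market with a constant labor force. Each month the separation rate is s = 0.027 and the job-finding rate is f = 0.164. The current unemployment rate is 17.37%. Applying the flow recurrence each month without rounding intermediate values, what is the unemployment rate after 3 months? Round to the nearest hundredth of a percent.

Unemployment rate after three months ≈ 15.85%.

With a fixed labor force, u_{t+1} = u_t + s·(1−u_t) − f·u_t = u_t·(1−s−f) + s.
Here 1−s−f = 0.809 and s = 0.027.
u_1 = 0.173700 × 0.809 + 0.027 = 0.167523.
u_2 = 0.167523 × 0.809 + 0.027 = 0.162526.
u_3 = 0.162526 × 0.809 + 0.027 = 0.158484.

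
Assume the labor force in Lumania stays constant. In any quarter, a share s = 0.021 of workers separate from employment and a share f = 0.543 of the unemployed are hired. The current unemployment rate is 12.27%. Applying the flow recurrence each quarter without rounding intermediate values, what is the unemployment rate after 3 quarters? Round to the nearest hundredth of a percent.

Unemployment rate after three quarters ≈ 4.43%.

With a fixed labor force, u_{t+1} = u_t + s·(1−u_t) − f·u_t = u_t·(1−s−f) + s.
Here 1−s−f = 0.436 and s = 0.021.
u_1 = 0.122700 × 0.436 + 0.021 = 0.074497.
u_2 = 0.074497 × 0.436 + 0.021 = 0.053481.
u_3 = 0.053481 × 0.436 + 0.021 = 0.044318.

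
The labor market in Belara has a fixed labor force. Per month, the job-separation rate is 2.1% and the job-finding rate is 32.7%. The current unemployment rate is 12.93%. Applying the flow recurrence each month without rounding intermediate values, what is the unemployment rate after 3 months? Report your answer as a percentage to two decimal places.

With a fixed labor force, u_{t+1} = u_t + s·(1−u_t) − f·u_t = u_t·(1−s−f) + s.
Here 1−s−f = 0.652 and s = 0.021.
u_1 = 0.129300 × 0.652 + 0.021 = 0.105304.
u_2 = 0.105304 × 0.652 + 0.021 = 0.089658.
u_3 = 0.089658 × 0.652 + 0.021 = 0.079457.

Unemployment rate after three months ≈ 7.95%.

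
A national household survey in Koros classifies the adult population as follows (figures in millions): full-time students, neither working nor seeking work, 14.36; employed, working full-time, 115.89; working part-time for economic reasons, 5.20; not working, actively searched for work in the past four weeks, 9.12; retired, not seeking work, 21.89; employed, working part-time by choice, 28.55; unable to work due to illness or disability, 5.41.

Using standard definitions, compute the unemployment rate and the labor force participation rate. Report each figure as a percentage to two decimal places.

Employed = 115.89 + 5.20 + 28.55 = 149.64 million (anyone who worked, including part-time for economic reasons, counts as employed).
Unemployed = 9.12 million.
Labor force = 149.64 + 9.12 = 158.76 million.
Not in labor force = 14.36 + 21.89 + 5.41 = 41.66 million (those not working and not actively searching are outside the labor force).
Civilian working-age population = 158.76 + 41.66 = 200.42 million.
Unemployment rate = 9.12 / 158.76 = 5.74%.
Labor force participation rate = 158.76 / 200.42 = 79.21%.

Unemployment rate ≈ 5.74%; labor force participation rate ≈ 79.21%.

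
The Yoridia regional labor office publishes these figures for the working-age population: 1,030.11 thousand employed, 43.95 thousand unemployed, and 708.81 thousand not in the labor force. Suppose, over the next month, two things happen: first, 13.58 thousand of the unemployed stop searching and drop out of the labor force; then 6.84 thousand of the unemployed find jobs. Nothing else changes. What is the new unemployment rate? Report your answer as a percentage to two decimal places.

New unemployment rate ≈ 2.22%.

Initially, labor force = 1,030.11 + 43.95 = 1,074.06 thousand, so u = 43.95/1,074.06 = 4.09%.
After the first change, unemployed and labor force both fall by 13.58 → E = 1,030.11, U = 30.37, labor force = 1,060.48 thousand.
After the second change, unemployed falls and employed rises by 6.84; labor force unchanged → E = 1,036.95, U = 23.53, labor force = 1,060.48 thousand.
New unemployment rate = 23.53 / 1,060.48 = 2.22%.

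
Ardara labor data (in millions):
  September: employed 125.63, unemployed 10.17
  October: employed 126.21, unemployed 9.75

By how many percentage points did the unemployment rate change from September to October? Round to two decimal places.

September: labor force = 125.63 + 10.17 = 135.80; u = 10.17/135.80 = 7.49%.
October: labor force = 126.21 + 9.75 = 135.96; u = 9.75/135.96 = 7.17%.
Change = 7.17% − 7.49% = −0.32 pp.

The unemployment rate changed by −0.32 percentage points.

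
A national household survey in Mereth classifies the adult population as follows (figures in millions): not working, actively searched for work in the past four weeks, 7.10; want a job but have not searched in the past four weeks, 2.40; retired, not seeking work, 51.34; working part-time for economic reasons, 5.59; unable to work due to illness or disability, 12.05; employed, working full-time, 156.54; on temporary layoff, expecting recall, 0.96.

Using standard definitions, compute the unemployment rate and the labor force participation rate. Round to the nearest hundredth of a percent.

Employed = 5.59 + 156.54 = 162.13 million (anyone who worked, including part-time for economic reasons, counts as employed).
Unemployed = 7.10 + 0.96 = 8.06 million (jobless and actively searching, or on temporary layoff).
Labor force = 162.13 + 8.06 = 170.19 million.
Not in labor force = 2.40 + 51.34 + 12.05 = 65.79 million (those not working and not actively searching are outside the labor force — including those who want a job but have given up searching).
Civilian working-age population = 170.19 + 65.79 = 235.98 million.
Unemployment rate = 8.06 / 170.19 = 4.74%.
Labor force participation rate = 170.19 / 235.98 = 72.12%.

Unemployment rate ≈ 4.74%; labor force participation rate ≈ 72.12%.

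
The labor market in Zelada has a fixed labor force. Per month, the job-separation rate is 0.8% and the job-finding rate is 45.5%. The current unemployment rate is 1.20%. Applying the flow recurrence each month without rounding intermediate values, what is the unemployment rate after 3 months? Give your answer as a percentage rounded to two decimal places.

Unemployment rate after three months ≈ 1.65%.

With a fixed labor force, u_{t+1} = u_t + s·(1−u_t) − f·u_t = u_t·(1−s−f) + s.
Here 1−s−f = 0.537 and s = 0.008.
u_1 = 0.012000 × 0.537 + 0.008 = 0.014444.
u_2 = 0.014444 × 0.537 + 0.008 = 0.015756.
u_3 = 0.015756 × 0.537 + 0.008 = 0.016461.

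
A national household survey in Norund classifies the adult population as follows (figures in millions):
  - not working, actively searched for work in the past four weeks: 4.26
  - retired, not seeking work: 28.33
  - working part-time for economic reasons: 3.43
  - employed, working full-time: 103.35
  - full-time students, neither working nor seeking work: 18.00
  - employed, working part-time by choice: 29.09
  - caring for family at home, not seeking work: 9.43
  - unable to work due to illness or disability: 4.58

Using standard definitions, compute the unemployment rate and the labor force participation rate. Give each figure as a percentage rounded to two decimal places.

Unemployment rate ≈ 3.04%; labor force participation rate ≈ 69.90%.

Employed = 3.43 + 103.35 + 29.09 = 135.87 million (anyone who worked, including part-time for economic reasons, counts as employed).
Unemployed = 4.26 million.
Labor force = 135.87 + 4.26 = 140.13 million.
Not in labor force = 28.33 + 18.00 + 9.43 + 4.58 = 60.34 million (those not working and not actively searching are outside the labor force).
Civilian working-age population = 140.13 + 60.34 = 200.47 million.
Unemployment rate = 4.26 / 140.13 = 3.04%.
Labor force participation rate = 140.13 / 200.47 = 69.90%.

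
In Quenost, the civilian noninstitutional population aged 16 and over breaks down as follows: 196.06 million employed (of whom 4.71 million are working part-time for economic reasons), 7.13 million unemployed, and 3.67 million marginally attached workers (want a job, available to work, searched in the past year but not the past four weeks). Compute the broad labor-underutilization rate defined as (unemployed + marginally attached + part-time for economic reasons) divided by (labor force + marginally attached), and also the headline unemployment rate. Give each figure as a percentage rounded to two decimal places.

Broad underutilization rate ≈ 7.50%; headline unemployment rate ≈ 3.51%.

Labor force = 196.06 + 7.13 = 203.19 million.
Numerator = 7.13 + 3.67 + 4.71 = 15.51 million.
Denominator = 203.19 + 3.67 = 206.86 million.
Broad rate = 15.51 / 206.86 = 7.50%.
Headline unemployment rate = 7.13 / 203.19 = 3.51%.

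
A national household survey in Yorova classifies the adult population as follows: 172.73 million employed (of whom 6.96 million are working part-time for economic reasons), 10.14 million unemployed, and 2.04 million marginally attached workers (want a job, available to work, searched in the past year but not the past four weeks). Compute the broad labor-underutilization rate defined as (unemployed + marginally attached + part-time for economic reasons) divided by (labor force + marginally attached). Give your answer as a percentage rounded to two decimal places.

Labor force = 172.73 + 10.14 = 182.87 million.
Numerator = 10.14 + 2.04 + 6.96 = 19.14 million.
Denominator = 182.87 + 2.04 = 184.91 million.
Broad rate = 19.14 / 184.91 = 10.35%.

Broad underutilization rate ≈ 10.35%.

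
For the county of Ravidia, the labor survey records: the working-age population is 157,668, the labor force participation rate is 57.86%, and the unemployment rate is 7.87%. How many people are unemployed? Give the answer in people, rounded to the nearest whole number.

Labor force = 0.5786 × 157,668 = 91,227.
Unemployed = 0.0787 × 91,227 ≈ 7,180.

About 7,180 are unemployed.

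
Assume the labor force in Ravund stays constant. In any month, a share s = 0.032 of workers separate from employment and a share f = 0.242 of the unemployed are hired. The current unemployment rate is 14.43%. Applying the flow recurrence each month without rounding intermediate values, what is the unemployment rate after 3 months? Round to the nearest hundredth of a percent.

Unemployment rate after three months ≈ 12.73%.

With a fixed labor force, u_{t+1} = u_t + s·(1−u_t) − f·u_t = u_t·(1−s−f) + s.
Here 1−s−f = 0.726 and s = 0.032.
u_1 = 0.144300 × 0.726 + 0.032 = 0.136762.
u_2 = 0.136762 × 0.726 + 0.032 = 0.131289.
u_3 = 0.131289 × 0.726 + 0.032 = 0.127316.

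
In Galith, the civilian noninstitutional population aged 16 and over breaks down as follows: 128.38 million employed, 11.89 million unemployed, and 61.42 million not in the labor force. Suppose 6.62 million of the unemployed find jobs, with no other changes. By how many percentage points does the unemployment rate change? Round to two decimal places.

The unemployment rate changes by −4.72 percentage points.

Initially, labor force = 128.38 + 11.89 = 140.27 million, so u = 11.89/140.27 = 8.48%.
After the change, unemployed falls and employed rises by 6.62; labor force unchanged → E = 135.00, U = 5.27, labor force = 140.27 million.
New unemployment rate = 5.27 / 140.27 = 3.76%.
Change = 3.76% − 8.48% = −4.72 percentage points.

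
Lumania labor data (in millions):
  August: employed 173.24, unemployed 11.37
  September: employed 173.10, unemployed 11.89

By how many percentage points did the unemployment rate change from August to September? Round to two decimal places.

The unemployment rate changed by +0.27 percentage points.

August: labor force = 173.24 + 11.37 = 184.61; u = 11.37/184.61 = 6.16%.
September: labor force = 173.10 + 11.89 = 184.99; u = 11.89/184.99 = 6.43%.
Change = 6.43% − 6.16% = +0.27 pp.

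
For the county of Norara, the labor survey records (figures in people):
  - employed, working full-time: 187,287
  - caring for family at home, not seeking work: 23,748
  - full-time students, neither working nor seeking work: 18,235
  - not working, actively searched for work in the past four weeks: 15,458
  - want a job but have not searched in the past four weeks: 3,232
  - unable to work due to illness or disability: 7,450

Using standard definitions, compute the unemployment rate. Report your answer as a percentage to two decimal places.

Employed = 187,287.
Unemployed = 15,458.
Labor force = 187,287 + 15,458 = 202,745.
Unemployment rate = 15,458 / 202,745 = 7.62%.

Unemployment rate ≈ 7.62%.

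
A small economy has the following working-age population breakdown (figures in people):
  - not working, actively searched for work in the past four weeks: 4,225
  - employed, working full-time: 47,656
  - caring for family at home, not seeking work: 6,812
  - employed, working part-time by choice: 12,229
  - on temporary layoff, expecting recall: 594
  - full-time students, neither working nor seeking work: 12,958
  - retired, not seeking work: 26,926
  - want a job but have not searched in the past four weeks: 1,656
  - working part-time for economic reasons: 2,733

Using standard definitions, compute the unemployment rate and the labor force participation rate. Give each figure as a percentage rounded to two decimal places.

Employed = 47,656 + 12,229 + 2,733 = 62,618 (anyone who worked, including part-time for economic reasons, counts as employed).
Unemployed = 4,225 + 594 = 4,819 (jobless and actively searching, or on temporary layoff).
Labor force = 62,618 + 4,819 = 67,437.
Not in labor force = 6,812 + 12,958 + 26,926 + 1,656 = 48,352 (those not working and not actively searching are outside the labor force — including those who want a job but have given up searching).
Civilian working-age population = 67,437 + 48,352 = 115,789.
Unemployment rate = 4,819 / 67,437 = 7.15%.
Labor force participation rate = 67,437 / 115,789 = 58.24%.

Unemployment rate ≈ 7.15%; labor force participation rate ≈ 58.24%.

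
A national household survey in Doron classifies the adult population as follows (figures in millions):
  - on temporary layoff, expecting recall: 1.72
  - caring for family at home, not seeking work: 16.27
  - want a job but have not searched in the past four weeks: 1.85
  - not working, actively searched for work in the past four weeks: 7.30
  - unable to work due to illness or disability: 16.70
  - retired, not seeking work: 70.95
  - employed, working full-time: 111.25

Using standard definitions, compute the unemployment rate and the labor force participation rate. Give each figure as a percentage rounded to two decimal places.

Employed = 111.25 million.
Unemployed = 1.72 + 7.30 = 9.02 million (jobless and actively searching, or on temporary layoff).
Labor force = 111.25 + 9.02 = 120.27 million.
Not in labor force = 16.27 + 1.85 + 16.70 + 70.95 = 105.77 million (those not working and not actively searching are outside the labor force — including those who want a job but have given up searching).
Civilian working-age population = 120.27 + 105.77 = 226.04 million.
Unemployment rate = 9.02 / 120.27 = 7.50%.
Labor force participation rate = 120.27 / 226.04 = 53.21%.

Unemployment rate ≈ 7.50%; labor force participation rate ≈ 53.21%.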